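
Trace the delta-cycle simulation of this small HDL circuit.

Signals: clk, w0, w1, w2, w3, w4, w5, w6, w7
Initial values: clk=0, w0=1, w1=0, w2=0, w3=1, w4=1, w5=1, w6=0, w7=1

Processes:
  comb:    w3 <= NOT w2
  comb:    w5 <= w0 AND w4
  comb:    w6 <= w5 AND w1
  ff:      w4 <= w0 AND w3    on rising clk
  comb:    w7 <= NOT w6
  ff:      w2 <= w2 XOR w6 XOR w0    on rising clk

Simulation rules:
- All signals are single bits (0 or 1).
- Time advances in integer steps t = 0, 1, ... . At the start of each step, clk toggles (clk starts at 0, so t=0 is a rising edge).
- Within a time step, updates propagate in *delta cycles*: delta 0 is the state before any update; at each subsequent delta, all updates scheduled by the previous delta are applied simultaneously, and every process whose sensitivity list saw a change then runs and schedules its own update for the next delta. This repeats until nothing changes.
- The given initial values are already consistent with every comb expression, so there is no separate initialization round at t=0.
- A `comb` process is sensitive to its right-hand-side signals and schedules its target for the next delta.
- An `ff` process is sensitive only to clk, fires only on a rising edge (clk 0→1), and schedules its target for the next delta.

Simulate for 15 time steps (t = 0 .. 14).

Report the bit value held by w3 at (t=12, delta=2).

1

t0.Δ0 w4=1 w3=1 w5=1 w6=0 w1=0 w7=1 w0=1 clk=0 w2=0
t0.Δ1 w4=1 w3=1 w5=1 w6=0 w1=0 w7=1 w0=1 clk=1 w2=0
t0.Δ2 w4=1 w3=1 w5=1 w6=0 w1=0 w7=1 w0=1 clk=1 w2=1
t0.Δ3 w4=1 w3=0 w5=1 w6=0 w1=0 w7=1 w0=1 clk=1 w2=1
t1.Δ0 w4=1 w3=0 w5=1 w6=0 w1=0 w7=1 w0=1 clk=1 w2=1
t1.Δ1 w4=1 w3=0 w5=1 w6=0 w1=0 w7=1 w0=1 clk=0 w2=1
t2.Δ0 w4=1 w3=0 w5=1 w6=0 w1=0 w7=1 w0=1 clk=0 w2=1
t2.Δ1 w4=1 w3=0 w5=1 w6=0 w1=0 w7=1 w0=1 clk=1 w2=1
t2.Δ2 w4=0 w3=0 w5=1 w6=0 w1=0 w7=1 w0=1 clk=1 w2=0
t2.Δ3 w4=0 w3=1 w5=0 w6=0 w1=0 w7=1 w0=1 clk=1 w2=0
t3.Δ0 w4=0 w3=1 w5=0 w6=0 w1=0 w7=1 w0=1 clk=1 w2=0
t3.Δ1 w4=0 w3=1 w5=0 w6=0 w1=0 w7=1 w0=1 clk=0 w2=0
t4.Δ0 w4=0 w3=1 w5=0 w6=0 w1=0 w7=1 w0=1 clk=0 w2=0
t4.Δ1 w4=0 w3=1 w5=0 w6=0 w1=0 w7=1 w0=1 clk=1 w2=0
t4.Δ2 w4=1 w3=1 w5=0 w6=0 w1=0 w7=1 w0=1 clk=1 w2=1
t4.Δ3 w4=1 w3=0 w5=1 w6=0 w1=0 w7=1 w0=1 clk=1 w2=1
t5.Δ0 w4=1 w3=0 w5=1 w6=0 w1=0 w7=1 w0=1 clk=1 w2=1
t5.Δ1 w4=1 w3=0 w5=1 w6=0 w1=0 w7=1 w0=1 clk=0 w2=1
t6.Δ0 w4=1 w3=0 w5=1 w6=0 w1=0 w7=1 w0=1 clk=0 w2=1
t6.Δ1 w4=1 w3=0 w5=1 w6=0 w1=0 w7=1 w0=1 clk=1 w2=1
t6.Δ2 w4=0 w3=0 w5=1 w6=0 w1=0 w7=1 w0=1 clk=1 w2=0
t6.Δ3 w4=0 w3=1 w5=0 w6=0 w1=0 w7=1 w0=1 clk=1 w2=0
t7.Δ0 w4=0 w3=1 w5=0 w6=0 w1=0 w7=1 w0=1 clk=1 w2=0
t7.Δ1 w4=0 w3=1 w5=0 w6=0 w1=0 w7=1 w0=1 clk=0 w2=0
t8.Δ0 w4=0 w3=1 w5=0 w6=0 w1=0 w7=1 w0=1 clk=0 w2=0
t8.Δ1 w4=0 w3=1 w5=0 w6=0 w1=0 w7=1 w0=1 clk=1 w2=0
t8.Δ2 w4=1 w3=1 w5=0 w6=0 w1=0 w7=1 w0=1 clk=1 w2=1
t8.Δ3 w4=1 w3=0 w5=1 w6=0 w1=0 w7=1 w0=1 clk=1 w2=1
t9.Δ0 w4=1 w3=0 w5=1 w6=0 w1=0 w7=1 w0=1 clk=1 w2=1
t9.Δ1 w4=1 w3=0 w5=1 w6=0 w1=0 w7=1 w0=1 clk=0 w2=1
t10.Δ0 w4=1 w3=0 w5=1 w6=0 w1=0 w7=1 w0=1 clk=0 w2=1
t10.Δ1 w4=1 w3=0 w5=1 w6=0 w1=0 w7=1 w0=1 clk=1 w2=1
t10.Δ2 w4=0 w3=0 w5=1 w6=0 w1=0 w7=1 w0=1 clk=1 w2=0
t10.Δ3 w4=0 w3=1 w5=0 w6=0 w1=0 w7=1 w0=1 clk=1 w2=0
t11.Δ0 w4=0 w3=1 w5=0 w6=0 w1=0 w7=1 w0=1 clk=1 w2=0
t11.Δ1 w4=0 w3=1 w5=0 w6=0 w1=0 w7=1 w0=1 clk=0 w2=0
t12.Δ0 w4=0 w3=1 w5=0 w6=0 w1=0 w7=1 w0=1 clk=0 w2=0
t12.Δ1 w4=0 w3=1 w5=0 w6=0 w1=0 w7=1 w0=1 clk=1 w2=0
t12.Δ2 w4=1 w3=1 w5=0 w6=0 w1=0 w7=1 w0=1 clk=1 w2=1
t12.Δ3 w4=1 w3=0 w5=1 w6=0 w1=0 w7=1 w0=1 clk=1 w2=1
t13.Δ0 w4=1 w3=0 w5=1 w6=0 w1=0 w7=1 w0=1 clk=1 w2=1
t13.Δ1 w4=1 w3=0 w5=1 w6=0 w1=0 w7=1 w0=1 clk=0 w2=1
t14.Δ0 w4=1 w3=0 w5=1 w6=0 w1=0 w7=1 w0=1 clk=0 w2=1
t14.Δ1 w4=1 w3=0 w5=1 w6=0 w1=0 w7=1 w0=1 clk=1 w2=1
t14.Δ2 w4=0 w3=0 w5=1 w6=0 w1=0 w7=1 w0=1 clk=1 w2=0
t14.Δ3 w4=0 w3=1 w5=0 w6=0 w1=0 w7=1 w0=1 clk=1 w2=0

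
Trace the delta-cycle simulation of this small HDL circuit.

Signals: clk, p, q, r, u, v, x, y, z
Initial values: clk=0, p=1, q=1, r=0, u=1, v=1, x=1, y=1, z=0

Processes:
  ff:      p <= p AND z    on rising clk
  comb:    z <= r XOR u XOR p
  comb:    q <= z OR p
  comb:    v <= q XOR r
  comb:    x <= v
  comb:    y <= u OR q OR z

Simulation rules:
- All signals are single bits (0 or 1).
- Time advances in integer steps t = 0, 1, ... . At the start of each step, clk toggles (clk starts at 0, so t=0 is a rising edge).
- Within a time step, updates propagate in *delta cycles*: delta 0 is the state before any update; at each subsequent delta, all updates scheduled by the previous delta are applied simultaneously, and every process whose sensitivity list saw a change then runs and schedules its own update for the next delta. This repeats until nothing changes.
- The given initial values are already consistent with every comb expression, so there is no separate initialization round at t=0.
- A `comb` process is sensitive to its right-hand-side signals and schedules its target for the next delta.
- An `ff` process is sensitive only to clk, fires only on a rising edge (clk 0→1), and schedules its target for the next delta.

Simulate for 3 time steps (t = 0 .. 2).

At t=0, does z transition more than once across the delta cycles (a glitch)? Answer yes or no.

no

[bits: v,u,z,q,y,clk,x,r,p]
t=0: Δ0=110110101 Δ1=110111101 Δ2=110111100 Δ3=111011100 Δ4=011111100 Δ5=111111000 Δ6=111111100 | 6Δ
t=1: Δ0=111111100 Δ1=111110100 | 1Δ
t=2: Δ0=111110100 Δ1=111111100 | 1Δ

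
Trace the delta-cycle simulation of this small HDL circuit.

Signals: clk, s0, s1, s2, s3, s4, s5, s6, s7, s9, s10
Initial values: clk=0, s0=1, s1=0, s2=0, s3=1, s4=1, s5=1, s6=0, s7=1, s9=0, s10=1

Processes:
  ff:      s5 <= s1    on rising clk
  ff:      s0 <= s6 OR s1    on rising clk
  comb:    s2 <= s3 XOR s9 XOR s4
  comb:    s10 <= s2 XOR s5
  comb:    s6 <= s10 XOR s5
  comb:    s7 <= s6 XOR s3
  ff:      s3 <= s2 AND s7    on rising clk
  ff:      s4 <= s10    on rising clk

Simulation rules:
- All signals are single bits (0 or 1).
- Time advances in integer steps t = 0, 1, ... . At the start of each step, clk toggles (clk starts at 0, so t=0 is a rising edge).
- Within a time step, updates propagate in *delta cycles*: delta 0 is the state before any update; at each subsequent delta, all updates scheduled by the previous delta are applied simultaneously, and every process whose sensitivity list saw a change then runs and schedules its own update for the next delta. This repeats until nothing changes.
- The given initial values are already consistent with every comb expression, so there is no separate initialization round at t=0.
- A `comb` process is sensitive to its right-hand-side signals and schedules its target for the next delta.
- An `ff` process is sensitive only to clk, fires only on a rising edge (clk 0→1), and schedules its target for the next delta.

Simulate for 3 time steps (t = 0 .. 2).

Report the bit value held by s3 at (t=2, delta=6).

1

t=0 Δ0: s3=1 s7=1 s1=0 s0=1 s10=1 s5=1 clk=0 s6=0 s2=0 s4=1 s9=0
  Δ1: clk:0→1
  Δ2: s3:1→0, s0:1→0, s5:1→0
  Δ3: s7:1→0, s10:1→0, s6:0→1, s2:0→1
  Δ4: s7:0→1, s10:0→1, s6:1→0
  Δ5: s7:1→0, s6:0→1
  Δ6: s7:0→1
  (6Δ to stable)
t=1 Δ0: s3=0 s7=1 s1=0 s0=0 s10=1 s5=0 clk=1 s6=1 s2=1 s4=1 s9=0
  Δ1: clk:1→0
  (1Δ to stable)
t=2 Δ0: s3=0 s7=1 s1=0 s0=0 s10=1 s5=0 clk=0 s6=1 s2=1 s4=1 s9=0
  Δ1: clk:0→1
  Δ2: s3:0→1, s0:0→1
  Δ3: s7:1→0, s2:1→0
  Δ4: s10:1→0
  Δ5: s6:1→0
  Δ6: s7:0→1
  (6Δ to stable)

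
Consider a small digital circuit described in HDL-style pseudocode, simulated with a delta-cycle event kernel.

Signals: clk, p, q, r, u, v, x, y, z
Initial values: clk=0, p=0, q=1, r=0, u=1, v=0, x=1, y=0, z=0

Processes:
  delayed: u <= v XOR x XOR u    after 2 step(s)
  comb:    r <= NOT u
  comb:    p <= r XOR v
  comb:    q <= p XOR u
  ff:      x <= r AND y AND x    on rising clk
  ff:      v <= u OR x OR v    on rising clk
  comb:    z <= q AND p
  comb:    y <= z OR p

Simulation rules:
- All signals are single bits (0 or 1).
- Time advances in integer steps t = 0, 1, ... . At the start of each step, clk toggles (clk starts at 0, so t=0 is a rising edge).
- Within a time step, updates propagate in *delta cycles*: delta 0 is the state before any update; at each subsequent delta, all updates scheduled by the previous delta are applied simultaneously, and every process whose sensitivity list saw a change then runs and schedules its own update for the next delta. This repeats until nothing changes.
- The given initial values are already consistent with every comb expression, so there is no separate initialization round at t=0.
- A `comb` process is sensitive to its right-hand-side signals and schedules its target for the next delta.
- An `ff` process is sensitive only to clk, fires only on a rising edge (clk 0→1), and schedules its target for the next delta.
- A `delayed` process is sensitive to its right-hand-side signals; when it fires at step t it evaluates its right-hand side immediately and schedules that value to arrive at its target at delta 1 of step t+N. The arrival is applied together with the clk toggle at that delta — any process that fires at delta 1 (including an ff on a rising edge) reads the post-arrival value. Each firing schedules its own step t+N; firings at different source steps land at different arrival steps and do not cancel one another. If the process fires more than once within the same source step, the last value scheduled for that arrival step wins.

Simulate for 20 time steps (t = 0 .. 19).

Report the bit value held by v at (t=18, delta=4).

t=0 Δ0: u=1 y=0 p=0 r=0 z=0 q=1 clk=0 v=0 x=1
  Δ1: clk:0→1
  Δ2: v:0→1, x:1→0
  Δ3: p:0→1
  Δ4: y:0→1, z:0→1, q:1→0
  Δ5: z:1→0
  (5Δ to stable)
t=1 Δ0: u=1 y=1 p=1 r=0 z=0 q=0 clk=1 v=1 x=0
  Δ1: clk:1→0
  (1Δ to stable)
t=2 Δ0: u=1 y=1 p=1 r=0 z=0 q=0 clk=0 v=1 x=0
  Δ1: u:1→0, clk:0→1
  Δ2: r:0→1, q:0→1
  Δ3: p:1→0, z:0→1
  Δ4: z:1→0, q:1→0
  Δ5: y:1→0
  (5Δ to stable)
t=3 Δ0: u=0 y=0 p=0 r=1 z=0 q=0 clk=1 v=1 x=0
  Δ1: clk:1→0
  (1Δ to stable)
t=4 Δ0: u=0 y=0 p=0 r=1 z=0 q=0 clk=0 v=1 x=0
  Δ1: u:0→1, clk:0→1
  Δ2: r:1→0, q:0→1
  Δ3: p:0→1
  Δ4: y:0→1, z:0→1, q:1→0
  Δ5: z:1→0
  (5Δ to stable)
t=5 Δ0: u=1 y=1 p=1 r=0 z=0 q=0 clk=1 v=1 x=0
  Δ1: clk:1→0
  (1Δ to stable)
t=6 Δ0: u=1 y=1 p=1 r=0 z=0 q=0 clk=0 v=1 x=0
  Δ1: u:1→0, clk:0→1
  Δ2: r:0→1, q:0→1
  Δ3: p:1→0, z:0→1
  Δ4: z:1→0, q:1→0
  Δ5: y:1→0
  (5Δ to stable)
t=7 Δ0: u=0 y=0 p=0 r=1 z=0 q=0 clk=1 v=1 x=0
  Δ1: clk:1→0
  (1Δ to stable)
t=8 Δ0: u=0 y=0 p=0 r=1 z=0 q=0 clk=0 v=1 x=0
  Δ1: u:0→1, clk:0→1
  Δ2: r:1→0, q:0→1
  Δ3: p:0→1
  Δ4: y:0→1, z:0→1, q:1→0
  Δ5: z:1→0
  (5Δ to stable)
t=9 Δ0: u=1 y=1 p=1 r=0 z=0 q=0 clk=1 v=1 x=0
  Δ1: clk:1→0
  (1Δ to stable)
t=10 Δ0: u=1 y=1 p=1 r=0 z=0 q=0 clk=0 v=1 x=0
  Δ1: u:1→0, clk:0→1
  Δ2: r:0→1, q:0→1
  Δ3: p:1→0, z:0→1
  Δ4: z:1→0, q:1→0
  Δ5: y:1→0
  (5Δ to stable)
t=11 Δ0: u=0 y=0 p=0 r=1 z=0 q=0 clk=1 v=1 x=0
  Δ1: clk:1→0
  (1Δ to stable)
t=12 Δ0: u=0 y=0 p=0 r=1 z=0 q=0 clk=0 v=1 x=0
  Δ1: u:0→1, clk:0→1
  Δ2: r:1→0, q:0→1
  Δ3: p:0→1
  Δ4: y:0→1, z:0→1, q:1→0
  Δ5: z:1→0
  (5Δ to stable)
t=13 Δ0: u=1 y=1 p=1 r=0 z=0 q=0 clk=1 v=1 x=0
  Δ1: clk:1→0
  (1Δ to stable)
t=14 Δ0: u=1 y=1 p=1 r=0 z=0 q=0 clk=0 v=1 x=0
  Δ1: u:1→0, clk:0→1
  Δ2: r:0→1, q:0→1
  Δ3: p:1→0, z:0→1
  Δ4: z:1→0, q:1→0
  Δ5: y:1→0
  (5Δ to stable)
t=15 Δ0: u=0 y=0 p=0 r=1 z=0 q=0 clk=1 v=1 x=0
  Δ1: clk:1→0
  (1Δ to stable)
t=16 Δ0: u=0 y=0 p=0 r=1 z=0 q=0 clk=0 v=1 x=0
  Δ1: u:0→1, clk:0→1
  Δ2: r:1→0, q:0→1
  Δ3: p:0→1
  Δ4: y:0→1, z:0→1, q:1→0
  Δ5: z:1→0
  (5Δ to stable)
t=17 Δ0: u=1 y=1 p=1 r=0 z=0 q=0 clk=1 v=1 x=0
  Δ1: clk:1→0
  (1Δ to stable)
t=18 Δ0: u=1 y=1 p=1 r=0 z=0 q=0 clk=0 v=1 x=0
  Δ1: u:1→0, clk:0→1
  Δ2: r:0→1, q:0→1
  Δ3: p:1→0, z:0→1
  Δ4: z:1→0, q:1→0
  Δ5: y:1→0
  (5Δ to stable)
t=19 Δ0: u=0 y=0 p=0 r=1 z=0 q=0 clk=1 v=1 x=0
  Δ1: clk:1→0
  (1Δ to stable)

1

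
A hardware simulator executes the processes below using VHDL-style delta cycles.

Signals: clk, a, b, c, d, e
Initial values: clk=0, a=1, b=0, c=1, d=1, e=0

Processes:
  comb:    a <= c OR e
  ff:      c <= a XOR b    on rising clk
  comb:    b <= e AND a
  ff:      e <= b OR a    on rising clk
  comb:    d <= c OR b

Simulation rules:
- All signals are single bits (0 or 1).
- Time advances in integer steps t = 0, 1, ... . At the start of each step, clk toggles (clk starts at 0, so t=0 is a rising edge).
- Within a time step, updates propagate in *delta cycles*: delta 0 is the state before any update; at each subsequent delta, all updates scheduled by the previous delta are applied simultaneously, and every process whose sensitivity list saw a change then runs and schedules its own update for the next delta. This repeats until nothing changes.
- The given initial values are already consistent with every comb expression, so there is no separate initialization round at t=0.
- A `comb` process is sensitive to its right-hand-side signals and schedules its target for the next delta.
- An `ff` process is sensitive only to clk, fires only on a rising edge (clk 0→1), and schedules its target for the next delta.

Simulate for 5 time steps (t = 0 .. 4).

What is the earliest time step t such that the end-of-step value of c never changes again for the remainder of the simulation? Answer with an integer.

t=0 Δ0: c=1 b=0 clk=0 e=0 a=1 d=1
  Δ1: clk:0→1
  Δ2: e:0→1
  Δ3: b:0→1
  (3Δ to stable)
t=1 Δ0: c=1 b=1 clk=1 e=1 a=1 d=1
  Δ1: clk:1→0
  (1Δ to stable)
t=2 Δ0: c=1 b=1 clk=0 e=1 a=1 d=1
  Δ1: clk:0→1
  Δ2: c:1→0
  (2Δ to stable)
t=3 Δ0: c=0 b=1 clk=1 e=1 a=1 d=1
  Δ1: clk:1→0
  (1Δ to stable)
t=4 Δ0: c=0 b=1 clk=0 e=1 a=1 d=1
  Δ1: clk:0→1
  (1Δ to stable)

2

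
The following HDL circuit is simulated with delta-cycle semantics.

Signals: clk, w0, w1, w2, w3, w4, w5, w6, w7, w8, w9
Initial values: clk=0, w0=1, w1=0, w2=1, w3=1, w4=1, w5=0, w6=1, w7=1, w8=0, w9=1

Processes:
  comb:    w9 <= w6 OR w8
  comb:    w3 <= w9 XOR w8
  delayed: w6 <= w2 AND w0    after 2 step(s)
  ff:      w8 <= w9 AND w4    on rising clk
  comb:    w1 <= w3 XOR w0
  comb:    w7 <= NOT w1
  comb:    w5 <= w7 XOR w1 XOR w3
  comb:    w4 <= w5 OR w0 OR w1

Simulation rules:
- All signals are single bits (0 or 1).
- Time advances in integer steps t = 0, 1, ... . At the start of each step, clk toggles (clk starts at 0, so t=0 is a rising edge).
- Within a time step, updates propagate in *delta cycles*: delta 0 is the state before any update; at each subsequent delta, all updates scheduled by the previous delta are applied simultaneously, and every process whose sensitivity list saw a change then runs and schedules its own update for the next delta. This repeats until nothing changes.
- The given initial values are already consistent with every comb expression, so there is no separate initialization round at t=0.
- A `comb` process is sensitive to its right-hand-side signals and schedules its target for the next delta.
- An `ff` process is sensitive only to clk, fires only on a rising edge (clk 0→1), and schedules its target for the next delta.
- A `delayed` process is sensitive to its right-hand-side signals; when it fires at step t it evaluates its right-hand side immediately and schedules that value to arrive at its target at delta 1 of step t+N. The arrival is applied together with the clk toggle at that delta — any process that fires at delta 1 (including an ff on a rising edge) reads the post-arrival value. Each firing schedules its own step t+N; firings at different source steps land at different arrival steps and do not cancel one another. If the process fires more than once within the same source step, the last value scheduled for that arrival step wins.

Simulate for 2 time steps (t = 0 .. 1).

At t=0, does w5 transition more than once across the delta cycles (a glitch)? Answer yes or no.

yes

t=0 Δ0: w4=1 w5=0 w0=1 w3=1 w2=1 clk=0 w1=0 w6=1 w9=1 w8=0 w7=1
  Δ1: clk:0→1
  Δ2: w8:0→1
  Δ3: w3:1→0
  Δ4: w5:0→1, w1:0→1
  Δ5: w5:1→0, w7:1→0
  Δ6: w5:0→1
  (6Δ to stable)
t=1 Δ0: w4=1 w5=1 w0=1 w3=0 w2=1 clk=1 w1=1 w6=1 w9=1 w8=1 w7=0
  Δ1: clk:1→0
  (1Δ to stable)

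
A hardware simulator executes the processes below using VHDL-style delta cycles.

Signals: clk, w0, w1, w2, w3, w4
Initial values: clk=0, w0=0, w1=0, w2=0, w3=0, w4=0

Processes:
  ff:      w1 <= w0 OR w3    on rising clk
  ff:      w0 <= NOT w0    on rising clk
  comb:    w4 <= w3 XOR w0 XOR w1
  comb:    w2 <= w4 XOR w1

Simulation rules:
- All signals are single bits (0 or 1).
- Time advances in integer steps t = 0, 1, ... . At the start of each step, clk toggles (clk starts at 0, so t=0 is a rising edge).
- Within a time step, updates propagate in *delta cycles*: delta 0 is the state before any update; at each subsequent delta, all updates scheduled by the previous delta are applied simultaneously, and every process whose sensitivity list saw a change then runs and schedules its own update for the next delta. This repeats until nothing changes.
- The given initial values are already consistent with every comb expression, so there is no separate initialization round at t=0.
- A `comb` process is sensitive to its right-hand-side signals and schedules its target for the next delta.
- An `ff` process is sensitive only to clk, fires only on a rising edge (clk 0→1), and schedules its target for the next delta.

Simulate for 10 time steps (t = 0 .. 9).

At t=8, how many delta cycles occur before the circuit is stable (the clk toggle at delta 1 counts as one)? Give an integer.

3

[bits: w1,w0,w2,clk,w4,w3]
t=0: Δ0=000000 Δ1=000100 Δ2=010100 Δ3=010110 Δ4=011110 | 4Δ
t=1: Δ0=011110 Δ1=011010 | 1Δ
t=2: Δ0=011010 Δ1=011110 Δ2=101110 Δ3=100110 | 3Δ
t=3: Δ0=100110 Δ1=100010 | 1Δ
t=4: Δ0=100010 Δ1=100110 Δ2=010110 Δ3=011110 | 3Δ
t=5: Δ0=011110 Δ1=011010 | 1Δ
t=6: Δ0=011010 Δ1=011110 Δ2=101110 Δ3=100110 | 3Δ
t=7: Δ0=100110 Δ1=100010 | 1Δ
t=8: Δ0=100010 Δ1=100110 Δ2=010110 Δ3=011110 | 3Δ
t=9: Δ0=011110 Δ1=011010 | 1Δ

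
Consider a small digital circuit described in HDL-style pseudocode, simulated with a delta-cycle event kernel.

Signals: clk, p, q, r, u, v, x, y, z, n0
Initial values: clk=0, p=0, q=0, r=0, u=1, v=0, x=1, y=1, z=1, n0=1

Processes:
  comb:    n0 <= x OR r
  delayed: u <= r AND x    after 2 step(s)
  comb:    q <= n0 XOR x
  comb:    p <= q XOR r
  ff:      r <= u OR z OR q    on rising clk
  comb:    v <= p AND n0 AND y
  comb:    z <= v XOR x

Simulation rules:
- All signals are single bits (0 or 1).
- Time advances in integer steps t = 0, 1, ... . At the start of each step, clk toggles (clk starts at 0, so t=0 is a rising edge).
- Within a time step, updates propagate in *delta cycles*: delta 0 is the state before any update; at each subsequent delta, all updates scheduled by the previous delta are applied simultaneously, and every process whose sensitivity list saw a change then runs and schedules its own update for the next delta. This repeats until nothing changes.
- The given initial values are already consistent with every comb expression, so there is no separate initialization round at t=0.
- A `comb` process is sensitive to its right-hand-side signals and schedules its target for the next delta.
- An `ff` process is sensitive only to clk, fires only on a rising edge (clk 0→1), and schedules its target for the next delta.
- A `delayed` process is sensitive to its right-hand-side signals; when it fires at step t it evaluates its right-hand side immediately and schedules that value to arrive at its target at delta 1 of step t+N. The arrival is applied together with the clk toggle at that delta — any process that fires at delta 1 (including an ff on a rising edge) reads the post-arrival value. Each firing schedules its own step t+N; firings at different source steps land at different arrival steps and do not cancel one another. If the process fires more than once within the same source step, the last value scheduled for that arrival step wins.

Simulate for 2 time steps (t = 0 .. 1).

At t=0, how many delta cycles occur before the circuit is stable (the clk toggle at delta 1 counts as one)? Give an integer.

[bits: clk,p,u,q,n0,z,x,y,v,r]
t=0: Δ0=0010111100 Δ1=1010111100 Δ2=1010111101 Δ3=1110111101 Δ4=1110111111 Δ5=1110101111 | 5Δ
t=1: Δ0=1110101111 Δ1=0110101111 | 1Δ

5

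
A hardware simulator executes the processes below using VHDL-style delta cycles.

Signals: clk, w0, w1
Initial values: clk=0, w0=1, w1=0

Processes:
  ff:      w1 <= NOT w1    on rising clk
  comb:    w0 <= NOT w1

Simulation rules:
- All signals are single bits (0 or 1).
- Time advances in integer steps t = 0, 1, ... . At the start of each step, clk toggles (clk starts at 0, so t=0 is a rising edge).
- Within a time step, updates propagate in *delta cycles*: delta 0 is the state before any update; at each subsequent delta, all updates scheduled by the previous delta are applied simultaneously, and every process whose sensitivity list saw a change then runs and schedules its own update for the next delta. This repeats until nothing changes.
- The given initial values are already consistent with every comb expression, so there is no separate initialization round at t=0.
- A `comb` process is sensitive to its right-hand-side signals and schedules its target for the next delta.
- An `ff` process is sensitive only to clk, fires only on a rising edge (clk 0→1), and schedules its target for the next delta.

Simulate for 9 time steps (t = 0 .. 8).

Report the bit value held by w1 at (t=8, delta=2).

t0.Δ0 w0=1 clk=0 w1=0
t0.Δ1 w0=1 clk=1 w1=0
t0.Δ2 w0=1 clk=1 w1=1
t0.Δ3 w0=0 clk=1 w1=1
t1.Δ0 w0=0 clk=1 w1=1
t1.Δ1 w0=0 clk=0 w1=1
t2.Δ0 w0=0 clk=0 w1=1
t2.Δ1 w0=0 clk=1 w1=1
t2.Δ2 w0=0 clk=1 w1=0
t2.Δ3 w0=1 clk=1 w1=0
t3.Δ0 w0=1 clk=1 w1=0
t3.Δ1 w0=1 clk=0 w1=0
t4.Δ0 w0=1 clk=0 w1=0
t4.Δ1 w0=1 clk=1 w1=0
t4.Δ2 w0=1 clk=1 w1=1
t4.Δ3 w0=0 clk=1 w1=1
t5.Δ0 w0=0 clk=1 w1=1
t5.Δ1 w0=0 clk=0 w1=1
t6.Δ0 w0=0 clk=0 w1=1
t6.Δ1 w0=0 clk=1 w1=1
t6.Δ2 w0=0 clk=1 w1=0
t6.Δ3 w0=1 clk=1 w1=0
t7.Δ0 w0=1 clk=1 w1=0
t7.Δ1 w0=1 clk=0 w1=0
t8.Δ0 w0=1 clk=0 w1=0
t8.Δ1 w0=1 clk=1 w1=0
t8.Δ2 w0=1 clk=1 w1=1
t8.Δ3 w0=0 clk=1 w1=1

1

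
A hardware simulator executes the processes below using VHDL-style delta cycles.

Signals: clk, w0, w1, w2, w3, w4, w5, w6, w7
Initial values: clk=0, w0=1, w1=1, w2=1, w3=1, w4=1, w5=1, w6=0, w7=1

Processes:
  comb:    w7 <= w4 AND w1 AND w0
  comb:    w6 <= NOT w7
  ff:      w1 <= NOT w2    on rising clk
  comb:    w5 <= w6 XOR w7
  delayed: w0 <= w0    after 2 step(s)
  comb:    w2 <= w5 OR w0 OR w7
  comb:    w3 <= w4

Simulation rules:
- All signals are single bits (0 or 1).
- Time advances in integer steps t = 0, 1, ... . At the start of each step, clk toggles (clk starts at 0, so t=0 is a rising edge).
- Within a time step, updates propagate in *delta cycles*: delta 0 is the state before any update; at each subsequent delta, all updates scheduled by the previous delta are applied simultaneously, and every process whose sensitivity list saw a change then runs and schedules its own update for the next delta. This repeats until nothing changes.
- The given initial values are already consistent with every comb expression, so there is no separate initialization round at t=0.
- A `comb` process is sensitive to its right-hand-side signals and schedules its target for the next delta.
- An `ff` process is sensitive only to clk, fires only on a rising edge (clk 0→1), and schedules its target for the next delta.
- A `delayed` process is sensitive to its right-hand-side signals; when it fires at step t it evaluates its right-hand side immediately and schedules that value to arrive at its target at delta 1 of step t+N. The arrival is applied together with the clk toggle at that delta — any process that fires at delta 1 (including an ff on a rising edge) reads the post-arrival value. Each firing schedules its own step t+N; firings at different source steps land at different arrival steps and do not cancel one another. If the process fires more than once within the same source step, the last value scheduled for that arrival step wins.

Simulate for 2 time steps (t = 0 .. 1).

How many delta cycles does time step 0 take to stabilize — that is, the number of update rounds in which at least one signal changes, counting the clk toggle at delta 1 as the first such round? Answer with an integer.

5

t0.Δ0 w5=1 w1=1 w7=1 w0=1 w3=1 clk=0 w4=1 w2=1 w6=0
t0.Δ1 w5=1 w1=1 w7=1 w0=1 w3=1 clk=1 w4=1 w2=1 w6=0
t0.Δ2 w5=1 w1=0 w7=1 w0=1 w3=1 clk=1 w4=1 w2=1 w6=0
t0.Δ3 w5=1 w1=0 w7=0 w0=1 w3=1 clk=1 w4=1 w2=1 w6=0
t0.Δ4 w5=0 w1=0 w7=0 w0=1 w3=1 clk=1 w4=1 w2=1 w6=1
t0.Δ5 w5=1 w1=0 w7=0 w0=1 w3=1 clk=1 w4=1 w2=1 w6=1
t1.Δ0 w5=1 w1=0 w7=0 w0=1 w3=1 clk=1 w4=1 w2=1 w6=1
t1.Δ1 w5=1 w1=0 w7=0 w0=1 w3=1 clk=0 w4=1 w2=1 w6=1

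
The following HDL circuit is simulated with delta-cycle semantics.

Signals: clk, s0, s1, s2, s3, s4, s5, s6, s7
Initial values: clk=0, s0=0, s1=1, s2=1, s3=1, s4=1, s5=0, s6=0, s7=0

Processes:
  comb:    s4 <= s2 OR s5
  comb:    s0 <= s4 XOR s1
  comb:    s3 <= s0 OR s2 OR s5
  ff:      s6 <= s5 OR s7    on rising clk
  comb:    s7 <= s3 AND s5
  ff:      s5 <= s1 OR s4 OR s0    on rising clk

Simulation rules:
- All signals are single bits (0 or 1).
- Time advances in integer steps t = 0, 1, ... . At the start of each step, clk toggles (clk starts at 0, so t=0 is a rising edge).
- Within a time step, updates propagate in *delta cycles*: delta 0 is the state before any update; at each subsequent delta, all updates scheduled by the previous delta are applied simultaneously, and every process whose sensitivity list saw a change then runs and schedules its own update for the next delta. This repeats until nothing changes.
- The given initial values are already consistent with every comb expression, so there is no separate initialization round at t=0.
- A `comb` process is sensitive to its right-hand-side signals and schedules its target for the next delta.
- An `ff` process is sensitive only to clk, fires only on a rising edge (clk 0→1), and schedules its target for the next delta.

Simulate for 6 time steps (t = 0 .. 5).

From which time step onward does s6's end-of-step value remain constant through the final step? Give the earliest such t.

2

t0.Δ0 s4=1 s3=1 s5=0 s0=0 s7=0 clk=0 s2=1 s6=0 s1=1
t0.Δ1 s4=1 s3=1 s5=0 s0=0 s7=0 clk=1 s2=1 s6=0 s1=1
t0.Δ2 s4=1 s3=1 s5=1 s0=0 s7=0 clk=1 s2=1 s6=0 s1=1
t0.Δ3 s4=1 s3=1 s5=1 s0=0 s7=1 clk=1 s2=1 s6=0 s1=1
t1.Δ0 s4=1 s3=1 s5=1 s0=0 s7=1 clk=1 s2=1 s6=0 s1=1
t1.Δ1 s4=1 s3=1 s5=1 s0=0 s7=1 clk=0 s2=1 s6=0 s1=1
t2.Δ0 s4=1 s3=1 s5=1 s0=0 s7=1 clk=0 s2=1 s6=0 s1=1
t2.Δ1 s4=1 s3=1 s5=1 s0=0 s7=1 clk=1 s2=1 s6=0 s1=1
t2.Δ2 s4=1 s3=1 s5=1 s0=0 s7=1 clk=1 s2=1 s6=1 s1=1
t3.Δ0 s4=1 s3=1 s5=1 s0=0 s7=1 clk=1 s2=1 s6=1 s1=1
t3.Δ1 s4=1 s3=1 s5=1 s0=0 s7=1 clk=0 s2=1 s6=1 s1=1
t4.Δ0 s4=1 s3=1 s5=1 s0=0 s7=1 clk=0 s2=1 s6=1 s1=1
t4.Δ1 s4=1 s3=1 s5=1 s0=0 s7=1 clk=1 s2=1 s6=1 s1=1
t5.Δ0 s4=1 s3=1 s5=1 s0=0 s7=1 clk=1 s2=1 s6=1 s1=1
t5.Δ1 s4=1 s3=1 s5=1 s0=0 s7=1 clk=0 s2=1 s6=1 s1=1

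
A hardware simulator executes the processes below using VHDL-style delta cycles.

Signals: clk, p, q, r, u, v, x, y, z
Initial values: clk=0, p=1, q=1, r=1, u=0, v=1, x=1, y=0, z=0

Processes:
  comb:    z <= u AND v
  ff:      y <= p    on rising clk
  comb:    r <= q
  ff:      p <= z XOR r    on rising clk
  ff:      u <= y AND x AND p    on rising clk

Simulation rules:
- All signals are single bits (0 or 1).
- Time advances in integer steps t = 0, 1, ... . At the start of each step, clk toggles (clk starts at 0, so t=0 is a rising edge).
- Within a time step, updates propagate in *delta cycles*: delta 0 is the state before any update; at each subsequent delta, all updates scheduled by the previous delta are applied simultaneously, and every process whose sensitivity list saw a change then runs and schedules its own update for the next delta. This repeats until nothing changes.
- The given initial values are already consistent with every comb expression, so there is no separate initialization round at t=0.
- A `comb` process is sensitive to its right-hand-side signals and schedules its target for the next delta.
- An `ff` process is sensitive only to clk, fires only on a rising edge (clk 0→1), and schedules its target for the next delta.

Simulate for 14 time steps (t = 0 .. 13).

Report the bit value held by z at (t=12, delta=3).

t=0 Δ0: z=0 r=1 u=0 v=1 x=1 p=1 y=0 q=1 clk=0
  Δ1: clk:0→1
  Δ2: y:0→1
  (2Δ to stable)
t=1 Δ0: z=0 r=1 u=0 v=1 x=1 p=1 y=1 q=1 clk=1
  Δ1: clk:1→0
  (1Δ to stable)
t=2 Δ0: z=0 r=1 u=0 v=1 x=1 p=1 y=1 q=1 clk=0
  Δ1: clk:0→1
  Δ2: u:0→1
  Δ3: z:0→1
  (3Δ to stable)
t=3 Δ0: z=1 r=1 u=1 v=1 x=1 p=1 y=1 q=1 clk=1
  Δ1: clk:1→0
  (1Δ to stable)
t=4 Δ0: z=1 r=1 u=1 v=1 x=1 p=1 y=1 q=1 clk=0
  Δ1: clk:0→1
  Δ2: p:1→0
  (2Δ to stable)
t=5 Δ0: z=1 r=1 u=1 v=1 x=1 p=0 y=1 q=1 clk=1
  Δ1: clk:1→0
  (1Δ to stable)
t=6 Δ0: z=1 r=1 u=1 v=1 x=1 p=0 y=1 q=1 clk=0
  Δ1: clk:0→1
  Δ2: u:1→0, y:1→0
  Δ3: z:1→0
  (3Δ to stable)
t=7 Δ0: z=0 r=1 u=0 v=1 x=1 p=0 y=0 q=1 clk=1
  Δ1: clk:1→0
  (1Δ to stable)
t=8 Δ0: z=0 r=1 u=0 v=1 x=1 p=0 y=0 q=1 clk=0
  Δ1: clk:0→1
  Δ2: p:0→1
  (2Δ to stable)
t=9 Δ0: z=0 r=1 u=0 v=1 x=1 p=1 y=0 q=1 clk=1
  Δ1: clk:1→0
  (1Δ to stable)
t=10 Δ0: z=0 r=1 u=0 v=1 x=1 p=1 y=0 q=1 clk=0
  Δ1: clk:0→1
  Δ2: y:0→1
  (2Δ to stable)
t=11 Δ0: z=0 r=1 u=0 v=1 x=1 p=1 y=1 q=1 clk=1
  Δ1: clk:1→0
  (1Δ to stable)
t=12 Δ0: z=0 r=1 u=0 v=1 x=1 p=1 y=1 q=1 clk=0
  Δ1: clk:0→1
  Δ2: u:0→1
  Δ3: z:0→1
  (3Δ to stable)
t=13 Δ0: z=1 r=1 u=1 v=1 x=1 p=1 y=1 q=1 clk=1
  Δ1: clk:1→0
  (1Δ to stable)

1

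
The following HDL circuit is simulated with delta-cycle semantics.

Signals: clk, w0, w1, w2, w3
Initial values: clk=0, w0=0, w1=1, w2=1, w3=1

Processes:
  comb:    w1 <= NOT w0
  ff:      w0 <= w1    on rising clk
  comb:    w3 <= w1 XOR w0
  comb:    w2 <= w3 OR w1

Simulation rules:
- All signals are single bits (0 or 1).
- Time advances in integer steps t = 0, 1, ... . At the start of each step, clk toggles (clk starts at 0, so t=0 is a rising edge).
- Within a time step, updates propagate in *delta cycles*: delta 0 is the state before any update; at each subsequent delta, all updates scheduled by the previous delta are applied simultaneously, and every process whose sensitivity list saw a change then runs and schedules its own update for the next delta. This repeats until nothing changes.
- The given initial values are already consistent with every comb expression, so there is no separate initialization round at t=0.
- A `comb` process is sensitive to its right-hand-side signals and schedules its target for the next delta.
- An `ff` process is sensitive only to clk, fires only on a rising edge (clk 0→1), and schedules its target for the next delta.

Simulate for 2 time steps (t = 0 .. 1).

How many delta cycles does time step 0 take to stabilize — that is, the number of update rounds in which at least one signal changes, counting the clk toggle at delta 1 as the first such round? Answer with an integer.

[bits: w3,w0,clk,w2,w1]
t=0: Δ0=10011 Δ1=10111 Δ2=11111 Δ3=01110 Δ4=11100 Δ5=11110 | 5Δ
t=1: Δ0=11110 Δ1=11010 | 1Δ

5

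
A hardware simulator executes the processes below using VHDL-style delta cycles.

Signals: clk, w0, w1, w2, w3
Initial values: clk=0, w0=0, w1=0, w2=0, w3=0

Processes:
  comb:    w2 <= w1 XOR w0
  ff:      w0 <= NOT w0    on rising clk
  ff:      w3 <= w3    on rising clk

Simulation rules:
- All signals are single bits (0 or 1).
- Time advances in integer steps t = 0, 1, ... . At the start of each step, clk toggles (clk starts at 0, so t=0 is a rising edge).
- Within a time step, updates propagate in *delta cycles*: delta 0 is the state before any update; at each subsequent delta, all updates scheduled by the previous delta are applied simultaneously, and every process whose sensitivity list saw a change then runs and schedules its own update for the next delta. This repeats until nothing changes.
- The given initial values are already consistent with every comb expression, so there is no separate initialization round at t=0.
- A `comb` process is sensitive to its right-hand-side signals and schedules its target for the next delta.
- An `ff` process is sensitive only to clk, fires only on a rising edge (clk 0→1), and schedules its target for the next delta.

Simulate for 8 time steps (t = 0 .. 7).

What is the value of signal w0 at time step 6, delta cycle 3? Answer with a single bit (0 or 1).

t0.Δ0 w0=0 w2=0 w3=0 w1=0 clk=0
t0.Δ1 w0=0 w2=0 w3=0 w1=0 clk=1
t0.Δ2 w0=1 w2=0 w3=0 w1=0 clk=1
t0.Δ3 w0=1 w2=1 w3=0 w1=0 clk=1
t1.Δ0 w0=1 w2=1 w3=0 w1=0 clk=1
t1.Δ1 w0=1 w2=1 w3=0 w1=0 clk=0
t2.Δ0 w0=1 w2=1 w3=0 w1=0 clk=0
t2.Δ1 w0=1 w2=1 w3=0 w1=0 clk=1
t2.Δ2 w0=0 w2=1 w3=0 w1=0 clk=1
t2.Δ3 w0=0 w2=0 w3=0 w1=0 clk=1
t3.Δ0 w0=0 w2=0 w3=0 w1=0 clk=1
t3.Δ1 w0=0 w2=0 w3=0 w1=0 clk=0
t4.Δ0 w0=0 w2=0 w3=0 w1=0 clk=0
t4.Δ1 w0=0 w2=0 w3=0 w1=0 clk=1
t4.Δ2 w0=1 w2=0 w3=0 w1=0 clk=1
t4.Δ3 w0=1 w2=1 w3=0 w1=0 clk=1
t5.Δ0 w0=1 w2=1 w3=0 w1=0 clk=1
t5.Δ1 w0=1 w2=1 w3=0 w1=0 clk=0
t6.Δ0 w0=1 w2=1 w3=0 w1=0 clk=0
t6.Δ1 w0=1 w2=1 w3=0 w1=0 clk=1
t6.Δ2 w0=0 w2=1 w3=0 w1=0 clk=1
t6.Δ3 w0=0 w2=0 w3=0 w1=0 clk=1
t7.Δ0 w0=0 w2=0 w3=0 w1=0 clk=1
t7.Δ1 w0=0 w2=0 w3=0 w1=0 clk=0

0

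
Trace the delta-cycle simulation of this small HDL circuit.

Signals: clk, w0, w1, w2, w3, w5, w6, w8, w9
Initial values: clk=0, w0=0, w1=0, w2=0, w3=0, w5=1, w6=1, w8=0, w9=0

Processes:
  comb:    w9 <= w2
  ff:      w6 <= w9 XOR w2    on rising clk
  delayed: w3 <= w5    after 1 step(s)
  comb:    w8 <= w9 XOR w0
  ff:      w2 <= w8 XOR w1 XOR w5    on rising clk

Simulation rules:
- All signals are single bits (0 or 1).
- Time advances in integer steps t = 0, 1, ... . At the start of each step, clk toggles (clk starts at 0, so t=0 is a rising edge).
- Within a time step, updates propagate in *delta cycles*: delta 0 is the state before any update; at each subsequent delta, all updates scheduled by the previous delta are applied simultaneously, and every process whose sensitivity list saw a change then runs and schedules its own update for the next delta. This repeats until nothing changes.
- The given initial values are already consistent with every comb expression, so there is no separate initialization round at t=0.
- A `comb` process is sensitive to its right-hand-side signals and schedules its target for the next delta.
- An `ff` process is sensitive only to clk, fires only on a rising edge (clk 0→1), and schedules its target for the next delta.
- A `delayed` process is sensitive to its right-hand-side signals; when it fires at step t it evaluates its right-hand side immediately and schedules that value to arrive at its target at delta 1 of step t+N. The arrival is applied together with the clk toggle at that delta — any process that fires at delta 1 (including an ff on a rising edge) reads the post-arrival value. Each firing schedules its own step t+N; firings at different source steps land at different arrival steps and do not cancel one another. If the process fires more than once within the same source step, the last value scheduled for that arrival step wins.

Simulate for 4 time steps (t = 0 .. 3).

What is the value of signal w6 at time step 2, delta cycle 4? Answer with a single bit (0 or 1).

t=0 Δ0: w3=0 clk=0 w1=0 w0=0 w9=0 w2=0 w5=1 w6=1 w8=0
  Δ1: clk:0→1
  Δ2: w2:0→1, w6:1→0
  Δ3: w9:0→1
  Δ4: w8:0→1
  (4Δ to stable)
t=1 Δ0: w3=0 clk=1 w1=0 w0=0 w9=1 w2=1 w5=1 w6=0 w8=1
  Δ1: clk:1→0
  (1Δ to stable)
t=2 Δ0: w3=0 clk=0 w1=0 w0=0 w9=1 w2=1 w5=1 w6=0 w8=1
  Δ1: clk:0→1
  Δ2: w2:1→0
  Δ3: w9:1→0
  Δ4: w8:1→0
  (4Δ to stable)
t=3 Δ0: w3=0 clk=1 w1=0 w0=0 w9=0 w2=0 w5=1 w6=0 w8=0
  Δ1: clk:1→0
  (1Δ to stable)

0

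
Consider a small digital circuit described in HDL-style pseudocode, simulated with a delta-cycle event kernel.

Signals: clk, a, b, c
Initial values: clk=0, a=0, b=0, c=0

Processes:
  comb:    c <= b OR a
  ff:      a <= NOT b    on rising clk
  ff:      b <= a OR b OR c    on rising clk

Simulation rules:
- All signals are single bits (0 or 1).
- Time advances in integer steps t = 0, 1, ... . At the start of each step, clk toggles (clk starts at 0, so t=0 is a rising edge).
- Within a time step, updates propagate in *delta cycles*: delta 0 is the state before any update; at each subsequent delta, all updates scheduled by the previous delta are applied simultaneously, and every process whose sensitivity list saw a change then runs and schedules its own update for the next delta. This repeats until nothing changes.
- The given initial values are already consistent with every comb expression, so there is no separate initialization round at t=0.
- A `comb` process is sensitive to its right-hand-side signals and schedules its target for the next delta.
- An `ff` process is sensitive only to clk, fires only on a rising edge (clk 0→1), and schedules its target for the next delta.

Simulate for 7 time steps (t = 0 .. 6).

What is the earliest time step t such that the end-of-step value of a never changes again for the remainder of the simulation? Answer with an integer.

[bits: c,b,a,clk]
t=0: Δ0=0000 Δ1=0001 Δ2=0011 Δ3=1011 | 3Δ
t=1: Δ0=1011 Δ1=1010 | 1Δ
t=2: Δ0=1010 Δ1=1011 Δ2=1111 | 2Δ
t=3: Δ0=1111 Δ1=1110 | 1Δ
t=4: Δ0=1110 Δ1=1111 Δ2=1101 | 2Δ
t=5: Δ0=1101 Δ1=1100 | 1Δ
t=6: Δ0=1100 Δ1=1101 | 1Δ

4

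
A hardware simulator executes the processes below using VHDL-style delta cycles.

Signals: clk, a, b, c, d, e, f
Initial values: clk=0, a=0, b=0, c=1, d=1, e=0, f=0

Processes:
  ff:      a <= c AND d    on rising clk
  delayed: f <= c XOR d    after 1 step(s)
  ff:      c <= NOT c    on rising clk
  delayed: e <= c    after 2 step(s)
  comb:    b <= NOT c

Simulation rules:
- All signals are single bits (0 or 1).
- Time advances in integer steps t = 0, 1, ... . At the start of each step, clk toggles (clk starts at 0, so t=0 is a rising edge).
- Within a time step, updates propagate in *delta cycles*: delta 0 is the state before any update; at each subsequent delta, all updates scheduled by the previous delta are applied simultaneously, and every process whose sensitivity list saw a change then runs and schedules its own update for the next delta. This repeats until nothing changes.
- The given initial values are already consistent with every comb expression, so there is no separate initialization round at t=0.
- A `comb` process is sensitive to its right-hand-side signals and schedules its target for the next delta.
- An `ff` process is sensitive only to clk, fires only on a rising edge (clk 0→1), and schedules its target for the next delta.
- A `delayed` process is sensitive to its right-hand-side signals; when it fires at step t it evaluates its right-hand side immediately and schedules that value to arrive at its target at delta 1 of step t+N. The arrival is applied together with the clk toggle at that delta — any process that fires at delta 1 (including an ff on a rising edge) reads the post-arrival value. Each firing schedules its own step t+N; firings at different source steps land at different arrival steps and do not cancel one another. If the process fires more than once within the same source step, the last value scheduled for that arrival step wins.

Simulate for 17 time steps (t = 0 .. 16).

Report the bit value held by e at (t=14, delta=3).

t0.Δ0 c=1 e=0 b=0 d=1 a=0 f=0 clk=0
t0.Δ1 c=1 e=0 b=0 d=1 a=0 f=0 clk=1
t0.Δ2 c=0 e=0 b=0 d=1 a=1 f=0 clk=1
t0.Δ3 c=0 e=0 b=1 d=1 a=1 f=0 clk=1
t1.Δ0 c=0 e=0 b=1 d=1 a=1 f=0 clk=1
t1.Δ1 c=0 e=0 b=1 d=1 a=1 f=1 clk=0
t2.Δ0 c=0 e=0 b=1 d=1 a=1 f=1 clk=0
t2.Δ1 c=0 e=0 b=1 d=1 a=1 f=1 clk=1
t2.Δ2 c=1 e=0 b=1 d=1 a=0 f=1 clk=1
t2.Δ3 c=1 e=0 b=0 d=1 a=0 f=1 clk=1
t3.Δ0 c=1 e=0 b=0 d=1 a=0 f=1 clk=1
t3.Δ1 c=1 e=0 b=0 d=1 a=0 f=0 clk=0
t4.Δ0 c=1 e=0 b=0 d=1 a=0 f=0 clk=0
t4.Δ1 c=1 e=1 b=0 d=1 a=0 f=0 clk=1
t4.Δ2 c=0 e=1 b=0 d=1 a=1 f=0 clk=1
t4.Δ3 c=0 e=1 b=1 d=1 a=1 f=0 clk=1
t5.Δ0 c=0 e=1 b=1 d=1 a=1 f=0 clk=1
t5.Δ1 c=0 e=1 b=1 d=1 a=1 f=1 clk=0
t6.Δ0 c=0 e=1 b=1 d=1 a=1 f=1 clk=0
t6.Δ1 c=0 e=0 b=1 d=1 a=1 f=1 clk=1
t6.Δ2 c=1 e=0 b=1 d=1 a=0 f=1 clk=1
t6.Δ3 c=1 e=0 b=0 d=1 a=0 f=1 clk=1
t7.Δ0 c=1 e=0 b=0 d=1 a=0 f=1 clk=1
t7.Δ1 c=1 e=0 b=0 d=1 a=0 f=0 clk=0
t8.Δ0 c=1 e=0 b=0 d=1 a=0 f=0 clk=0
t8.Δ1 c=1 e=1 b=0 d=1 a=0 f=0 clk=1
t8.Δ2 c=0 e=1 b=0 d=1 a=1 f=0 clk=1
t8.Δ3 c=0 e=1 b=1 d=1 a=1 f=0 clk=1
t9.Δ0 c=0 e=1 b=1 d=1 a=1 f=0 clk=1
t9.Δ1 c=0 e=1 b=1 d=1 a=1 f=1 clk=0
t10.Δ0 c=0 e=1 b=1 d=1 a=1 f=1 clk=0
t10.Δ1 c=0 e=0 b=1 d=1 a=1 f=1 clk=1
t10.Δ2 c=1 e=0 b=1 d=1 a=0 f=1 clk=1
t10.Δ3 c=1 e=0 b=0 d=1 a=0 f=1 clk=1
t11.Δ0 c=1 e=0 b=0 d=1 a=0 f=1 clk=1
t11.Δ1 c=1 e=0 b=0 d=1 a=0 f=0 clk=0
t12.Δ0 c=1 e=0 b=0 d=1 a=0 f=0 clk=0
t12.Δ1 c=1 e=1 b=0 d=1 a=0 f=0 clk=1
t12.Δ2 c=0 e=1 b=0 d=1 a=1 f=0 clk=1
t12.Δ3 c=0 e=1 b=1 d=1 a=1 f=0 clk=1
t13.Δ0 c=0 e=1 b=1 d=1 a=1 f=0 clk=1
t13.Δ1 c=0 e=1 b=1 d=1 a=1 f=1 clk=0
t14.Δ0 c=0 e=1 b=1 d=1 a=1 f=1 clk=0
t14.Δ1 c=0 e=0 b=1 d=1 a=1 f=1 clk=1
t14.Δ2 c=1 e=0 b=1 d=1 a=0 f=1 clk=1
t14.Δ3 c=1 e=0 b=0 d=1 a=0 f=1 clk=1
t15.Δ0 c=1 e=0 b=0 d=1 a=0 f=1 clk=1
t15.Δ1 c=1 e=0 b=0 d=1 a=0 f=0 clk=0
t16.Δ0 c=1 e=0 b=0 d=1 a=0 f=0 clk=0
t16.Δ1 c=1 e=1 b=0 d=1 a=0 f=0 clk=1
t16.Δ2 c=0 e=1 b=0 d=1 a=1 f=0 clk=1
t16.Δ3 c=0 e=1 b=1 d=1 a=1 f=0 clk=1

0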